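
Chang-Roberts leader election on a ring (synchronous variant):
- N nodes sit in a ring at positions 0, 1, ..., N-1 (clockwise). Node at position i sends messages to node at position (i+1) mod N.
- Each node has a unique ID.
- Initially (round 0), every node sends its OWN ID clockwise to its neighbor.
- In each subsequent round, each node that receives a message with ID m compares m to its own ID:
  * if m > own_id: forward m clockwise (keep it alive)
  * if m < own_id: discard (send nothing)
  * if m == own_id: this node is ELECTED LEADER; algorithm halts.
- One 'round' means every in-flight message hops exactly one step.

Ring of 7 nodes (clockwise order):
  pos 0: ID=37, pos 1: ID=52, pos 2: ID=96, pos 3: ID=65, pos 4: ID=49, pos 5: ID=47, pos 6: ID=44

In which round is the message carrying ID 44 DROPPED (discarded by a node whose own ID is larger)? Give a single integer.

Round 1: pos1(id52) recv 37: drop; pos2(id96) recv 52: drop; pos3(id65) recv 96: fwd; pos4(id49) recv 65: fwd; pos5(id47) recv 49: fwd; pos6(id44) recv 47: fwd; pos0(id37) recv 44: fwd
Round 2: pos4(id49) recv 96: fwd; pos5(id47) recv 65: fwd; pos6(id44) recv 49: fwd; pos0(id37) recv 47: fwd; pos1(id52) recv 44: drop
Round 3: pos5(id47) recv 96: fwd; pos6(id44) recv 65: fwd; pos0(id37) recv 49: fwd; pos1(id52) recv 47: drop
Round 4: pos6(id44) recv 96: fwd; pos0(id37) recv 65: fwd; pos1(id52) recv 49: drop
Round 5: pos0(id37) recv 96: fwd; pos1(id52) recv 65: fwd
Round 6: pos1(id52) recv 96: fwd; pos2(id96) recv 65: drop
Round 7: pos2(id96) recv 96: ELECTED
Message ID 44 originates at pos 6; dropped at pos 1 in round 2

Answer: 2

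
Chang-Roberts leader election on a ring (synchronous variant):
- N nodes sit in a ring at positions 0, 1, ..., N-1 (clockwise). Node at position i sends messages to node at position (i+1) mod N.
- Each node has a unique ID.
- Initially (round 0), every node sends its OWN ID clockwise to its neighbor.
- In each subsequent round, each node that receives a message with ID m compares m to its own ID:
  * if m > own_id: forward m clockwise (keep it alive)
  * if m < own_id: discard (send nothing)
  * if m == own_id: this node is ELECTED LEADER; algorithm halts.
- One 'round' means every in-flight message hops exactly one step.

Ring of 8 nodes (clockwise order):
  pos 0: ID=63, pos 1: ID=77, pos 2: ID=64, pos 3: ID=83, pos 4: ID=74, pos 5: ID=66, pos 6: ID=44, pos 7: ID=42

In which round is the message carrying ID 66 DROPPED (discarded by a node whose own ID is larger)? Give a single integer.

Round 1: pos1(id77) recv 63: drop; pos2(id64) recv 77: fwd; pos3(id83) recv 64: drop; pos4(id74) recv 83: fwd; pos5(id66) recv 74: fwd; pos6(id44) recv 66: fwd; pos7(id42) recv 44: fwd; pos0(id63) recv 42: drop
Round 2: pos3(id83) recv 77: drop; pos5(id66) recv 83: fwd; pos6(id44) recv 74: fwd; pos7(id42) recv 66: fwd; pos0(id63) recv 44: drop
Round 3: pos6(id44) recv 83: fwd; pos7(id42) recv 74: fwd; pos0(id63) recv 66: fwd
Round 4: pos7(id42) recv 83: fwd; pos0(id63) recv 74: fwd; pos1(id77) recv 66: drop
Round 5: pos0(id63) recv 83: fwd; pos1(id77) recv 74: drop
Round 6: pos1(id77) recv 83: fwd
Round 7: pos2(id64) recv 83: fwd
Round 8: pos3(id83) recv 83: ELECTED
Message ID 66 originates at pos 5; dropped at pos 1 in round 4

Answer: 4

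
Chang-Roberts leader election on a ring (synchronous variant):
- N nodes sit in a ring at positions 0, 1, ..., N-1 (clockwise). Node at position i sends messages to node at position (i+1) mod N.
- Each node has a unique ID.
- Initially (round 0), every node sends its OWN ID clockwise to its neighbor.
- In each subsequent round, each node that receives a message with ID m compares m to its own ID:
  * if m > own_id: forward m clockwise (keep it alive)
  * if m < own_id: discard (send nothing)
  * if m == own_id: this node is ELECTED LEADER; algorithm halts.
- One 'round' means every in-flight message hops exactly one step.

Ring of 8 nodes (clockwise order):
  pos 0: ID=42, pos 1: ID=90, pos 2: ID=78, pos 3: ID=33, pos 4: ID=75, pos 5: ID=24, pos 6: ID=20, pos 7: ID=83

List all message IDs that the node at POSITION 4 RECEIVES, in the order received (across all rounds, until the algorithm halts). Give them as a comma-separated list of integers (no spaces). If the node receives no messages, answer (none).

Round 1: pos1(id90) recv 42: drop; pos2(id78) recv 90: fwd; pos3(id33) recv 78: fwd; pos4(id75) recv 33: drop; pos5(id24) recv 75: fwd; pos6(id20) recv 24: fwd; pos7(id83) recv 20: drop; pos0(id42) recv 83: fwd
Round 2: pos3(id33) recv 90: fwd; pos4(id75) recv 78: fwd; pos6(id20) recv 75: fwd; pos7(id83) recv 24: drop; pos1(id90) recv 83: drop
Round 3: pos4(id75) recv 90: fwd; pos5(id24) recv 78: fwd; pos7(id83) recv 75: drop
Round 4: pos5(id24) recv 90: fwd; pos6(id20) recv 78: fwd
Round 5: pos6(id20) recv 90: fwd; pos7(id83) recv 78: drop
Round 6: pos7(id83) recv 90: fwd
Round 7: pos0(id42) recv 90: fwd
Round 8: pos1(id90) recv 90: ELECTED

Answer: 33,78,90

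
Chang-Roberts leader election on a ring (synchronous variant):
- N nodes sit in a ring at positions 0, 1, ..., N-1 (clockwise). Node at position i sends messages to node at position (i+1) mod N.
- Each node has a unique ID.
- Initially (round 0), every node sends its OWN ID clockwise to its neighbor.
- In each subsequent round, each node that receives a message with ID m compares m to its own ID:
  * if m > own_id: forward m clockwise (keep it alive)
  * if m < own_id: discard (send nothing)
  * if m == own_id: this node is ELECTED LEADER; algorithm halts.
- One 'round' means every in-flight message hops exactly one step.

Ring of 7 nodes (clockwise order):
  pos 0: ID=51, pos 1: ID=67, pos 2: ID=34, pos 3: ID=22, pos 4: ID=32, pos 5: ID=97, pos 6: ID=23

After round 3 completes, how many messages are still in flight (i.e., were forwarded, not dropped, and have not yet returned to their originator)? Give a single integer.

Round 1: pos1(id67) recv 51: drop; pos2(id34) recv 67: fwd; pos3(id22) recv 34: fwd; pos4(id32) recv 22: drop; pos5(id97) recv 32: drop; pos6(id23) recv 97: fwd; pos0(id51) recv 23: drop
Round 2: pos3(id22) recv 67: fwd; pos4(id32) recv 34: fwd; pos0(id51) recv 97: fwd
Round 3: pos4(id32) recv 67: fwd; pos5(id97) recv 34: drop; pos1(id67) recv 97: fwd
After round 3: 2 messages still in flight

Answer: 2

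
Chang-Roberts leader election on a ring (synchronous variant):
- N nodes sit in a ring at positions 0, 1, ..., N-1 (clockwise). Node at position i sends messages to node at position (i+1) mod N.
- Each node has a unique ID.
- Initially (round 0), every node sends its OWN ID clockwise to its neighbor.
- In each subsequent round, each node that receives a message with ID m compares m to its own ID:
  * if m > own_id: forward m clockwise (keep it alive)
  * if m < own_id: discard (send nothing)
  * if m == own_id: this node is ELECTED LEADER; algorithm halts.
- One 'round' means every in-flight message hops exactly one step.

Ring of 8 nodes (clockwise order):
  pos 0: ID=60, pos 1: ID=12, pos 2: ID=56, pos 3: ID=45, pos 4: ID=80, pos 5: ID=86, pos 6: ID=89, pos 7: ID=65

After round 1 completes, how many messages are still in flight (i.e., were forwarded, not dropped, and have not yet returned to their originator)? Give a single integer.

Answer: 4

Derivation:
Round 1: pos1(id12) recv 60: fwd; pos2(id56) recv 12: drop; pos3(id45) recv 56: fwd; pos4(id80) recv 45: drop; pos5(id86) recv 80: drop; pos6(id89) recv 86: drop; pos7(id65) recv 89: fwd; pos0(id60) recv 65: fwd
After round 1: 4 messages still in flight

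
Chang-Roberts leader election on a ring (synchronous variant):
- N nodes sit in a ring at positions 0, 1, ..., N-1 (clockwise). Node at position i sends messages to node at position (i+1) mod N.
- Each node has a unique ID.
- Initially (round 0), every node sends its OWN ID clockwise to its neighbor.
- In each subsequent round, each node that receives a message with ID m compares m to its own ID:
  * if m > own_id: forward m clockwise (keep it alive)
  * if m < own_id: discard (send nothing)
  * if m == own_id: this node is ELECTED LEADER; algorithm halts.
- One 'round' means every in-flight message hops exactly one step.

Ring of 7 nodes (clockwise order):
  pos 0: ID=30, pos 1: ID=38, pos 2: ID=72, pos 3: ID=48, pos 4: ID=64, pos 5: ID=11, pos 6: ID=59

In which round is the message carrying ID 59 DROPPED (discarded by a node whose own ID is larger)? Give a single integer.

Answer: 3

Derivation:
Round 1: pos1(id38) recv 30: drop; pos2(id72) recv 38: drop; pos3(id48) recv 72: fwd; pos4(id64) recv 48: drop; pos5(id11) recv 64: fwd; pos6(id59) recv 11: drop; pos0(id30) recv 59: fwd
Round 2: pos4(id64) recv 72: fwd; pos6(id59) recv 64: fwd; pos1(id38) recv 59: fwd
Round 3: pos5(id11) recv 72: fwd; pos0(id30) recv 64: fwd; pos2(id72) recv 59: drop
Round 4: pos6(id59) recv 72: fwd; pos1(id38) recv 64: fwd
Round 5: pos0(id30) recv 72: fwd; pos2(id72) recv 64: drop
Round 6: pos1(id38) recv 72: fwd
Round 7: pos2(id72) recv 72: ELECTED
Message ID 59 originates at pos 6; dropped at pos 2 in round 3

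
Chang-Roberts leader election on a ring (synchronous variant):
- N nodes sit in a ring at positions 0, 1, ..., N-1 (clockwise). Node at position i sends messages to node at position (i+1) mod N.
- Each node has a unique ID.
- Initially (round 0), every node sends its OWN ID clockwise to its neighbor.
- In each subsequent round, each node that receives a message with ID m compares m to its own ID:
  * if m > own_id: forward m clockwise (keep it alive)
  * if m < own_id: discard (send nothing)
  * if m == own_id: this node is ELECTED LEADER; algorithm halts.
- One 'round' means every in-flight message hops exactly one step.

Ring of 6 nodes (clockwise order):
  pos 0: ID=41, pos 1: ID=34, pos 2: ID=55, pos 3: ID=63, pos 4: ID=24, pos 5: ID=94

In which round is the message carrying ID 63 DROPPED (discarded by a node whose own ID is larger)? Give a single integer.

Round 1: pos1(id34) recv 41: fwd; pos2(id55) recv 34: drop; pos3(id63) recv 55: drop; pos4(id24) recv 63: fwd; pos5(id94) recv 24: drop; pos0(id41) recv 94: fwd
Round 2: pos2(id55) recv 41: drop; pos5(id94) recv 63: drop; pos1(id34) recv 94: fwd
Round 3: pos2(id55) recv 94: fwd
Round 4: pos3(id63) recv 94: fwd
Round 5: pos4(id24) recv 94: fwd
Round 6: pos5(id94) recv 94: ELECTED
Message ID 63 originates at pos 3; dropped at pos 5 in round 2

Answer: 2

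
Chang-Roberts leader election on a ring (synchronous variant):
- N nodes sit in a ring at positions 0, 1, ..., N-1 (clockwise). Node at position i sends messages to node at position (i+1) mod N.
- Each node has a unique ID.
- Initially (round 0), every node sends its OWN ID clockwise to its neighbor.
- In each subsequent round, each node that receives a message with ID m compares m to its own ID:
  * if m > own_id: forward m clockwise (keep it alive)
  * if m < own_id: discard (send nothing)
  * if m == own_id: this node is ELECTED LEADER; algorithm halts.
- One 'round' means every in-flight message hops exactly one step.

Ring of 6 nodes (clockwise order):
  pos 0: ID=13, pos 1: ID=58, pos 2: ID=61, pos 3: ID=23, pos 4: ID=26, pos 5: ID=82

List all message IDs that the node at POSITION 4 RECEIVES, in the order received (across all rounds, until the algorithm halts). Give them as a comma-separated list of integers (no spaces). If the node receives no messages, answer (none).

Round 1: pos1(id58) recv 13: drop; pos2(id61) recv 58: drop; pos3(id23) recv 61: fwd; pos4(id26) recv 23: drop; pos5(id82) recv 26: drop; pos0(id13) recv 82: fwd
Round 2: pos4(id26) recv 61: fwd; pos1(id58) recv 82: fwd
Round 3: pos5(id82) recv 61: drop; pos2(id61) recv 82: fwd
Round 4: pos3(id23) recv 82: fwd
Round 5: pos4(id26) recv 82: fwd
Round 6: pos5(id82) recv 82: ELECTED

Answer: 23,61,82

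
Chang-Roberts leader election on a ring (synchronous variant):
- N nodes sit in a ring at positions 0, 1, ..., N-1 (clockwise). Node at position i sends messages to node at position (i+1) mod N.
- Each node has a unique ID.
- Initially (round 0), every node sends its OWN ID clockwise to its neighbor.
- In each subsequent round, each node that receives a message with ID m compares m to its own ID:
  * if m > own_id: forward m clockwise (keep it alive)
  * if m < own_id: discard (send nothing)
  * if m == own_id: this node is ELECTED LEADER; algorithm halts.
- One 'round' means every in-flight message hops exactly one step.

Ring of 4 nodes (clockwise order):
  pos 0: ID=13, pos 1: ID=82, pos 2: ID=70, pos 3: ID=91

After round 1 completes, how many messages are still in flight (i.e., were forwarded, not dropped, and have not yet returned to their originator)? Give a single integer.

Answer: 2

Derivation:
Round 1: pos1(id82) recv 13: drop; pos2(id70) recv 82: fwd; pos3(id91) recv 70: drop; pos0(id13) recv 91: fwd
After round 1: 2 messages still in flight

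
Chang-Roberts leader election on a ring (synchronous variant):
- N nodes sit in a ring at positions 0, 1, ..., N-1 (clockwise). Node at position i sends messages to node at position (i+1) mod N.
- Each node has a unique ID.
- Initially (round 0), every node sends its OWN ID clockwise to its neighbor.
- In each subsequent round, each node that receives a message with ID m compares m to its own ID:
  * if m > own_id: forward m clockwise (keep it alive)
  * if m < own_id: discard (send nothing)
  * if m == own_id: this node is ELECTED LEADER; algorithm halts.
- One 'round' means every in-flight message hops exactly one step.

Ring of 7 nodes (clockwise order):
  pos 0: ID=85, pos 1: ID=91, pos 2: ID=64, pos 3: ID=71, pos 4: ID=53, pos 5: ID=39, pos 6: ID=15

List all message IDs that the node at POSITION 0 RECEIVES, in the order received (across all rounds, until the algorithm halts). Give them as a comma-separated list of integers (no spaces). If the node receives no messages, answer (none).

Round 1: pos1(id91) recv 85: drop; pos2(id64) recv 91: fwd; pos3(id71) recv 64: drop; pos4(id53) recv 71: fwd; pos5(id39) recv 53: fwd; pos6(id15) recv 39: fwd; pos0(id85) recv 15: drop
Round 2: pos3(id71) recv 91: fwd; pos5(id39) recv 71: fwd; pos6(id15) recv 53: fwd; pos0(id85) recv 39: drop
Round 3: pos4(id53) recv 91: fwd; pos6(id15) recv 71: fwd; pos0(id85) recv 53: drop
Round 4: pos5(id39) recv 91: fwd; pos0(id85) recv 71: drop
Round 5: pos6(id15) recv 91: fwd
Round 6: pos0(id85) recv 91: fwd
Round 7: pos1(id91) recv 91: ELECTED

Answer: 15,39,53,71,91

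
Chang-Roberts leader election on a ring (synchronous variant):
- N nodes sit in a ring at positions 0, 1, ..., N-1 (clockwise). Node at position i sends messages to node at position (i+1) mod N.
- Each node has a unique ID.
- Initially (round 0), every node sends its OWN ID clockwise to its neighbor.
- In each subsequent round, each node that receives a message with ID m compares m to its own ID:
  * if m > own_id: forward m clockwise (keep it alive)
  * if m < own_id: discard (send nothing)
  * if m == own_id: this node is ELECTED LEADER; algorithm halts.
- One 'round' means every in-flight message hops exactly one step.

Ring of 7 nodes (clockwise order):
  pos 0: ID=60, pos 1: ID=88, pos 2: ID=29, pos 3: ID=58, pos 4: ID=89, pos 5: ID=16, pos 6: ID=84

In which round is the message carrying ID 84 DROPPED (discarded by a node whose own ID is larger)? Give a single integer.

Round 1: pos1(id88) recv 60: drop; pos2(id29) recv 88: fwd; pos3(id58) recv 29: drop; pos4(id89) recv 58: drop; pos5(id16) recv 89: fwd; pos6(id84) recv 16: drop; pos0(id60) recv 84: fwd
Round 2: pos3(id58) recv 88: fwd; pos6(id84) recv 89: fwd; pos1(id88) recv 84: drop
Round 3: pos4(id89) recv 88: drop; pos0(id60) recv 89: fwd
Round 4: pos1(id88) recv 89: fwd
Round 5: pos2(id29) recv 89: fwd
Round 6: pos3(id58) recv 89: fwd
Round 7: pos4(id89) recv 89: ELECTED
Message ID 84 originates at pos 6; dropped at pos 1 in round 2

Answer: 2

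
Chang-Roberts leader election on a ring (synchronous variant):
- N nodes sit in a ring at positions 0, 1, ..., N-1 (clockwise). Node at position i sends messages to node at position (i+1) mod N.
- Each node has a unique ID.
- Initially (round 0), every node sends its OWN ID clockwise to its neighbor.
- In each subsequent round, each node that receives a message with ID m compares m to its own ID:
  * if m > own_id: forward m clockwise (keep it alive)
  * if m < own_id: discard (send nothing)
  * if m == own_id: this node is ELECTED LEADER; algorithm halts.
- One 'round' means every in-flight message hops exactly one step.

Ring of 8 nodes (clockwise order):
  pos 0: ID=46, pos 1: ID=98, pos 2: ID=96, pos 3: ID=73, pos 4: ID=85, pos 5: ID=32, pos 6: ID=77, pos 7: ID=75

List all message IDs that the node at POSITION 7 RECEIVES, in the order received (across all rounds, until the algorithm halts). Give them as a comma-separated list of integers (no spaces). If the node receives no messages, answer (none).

Answer: 77,85,96,98

Derivation:
Round 1: pos1(id98) recv 46: drop; pos2(id96) recv 98: fwd; pos3(id73) recv 96: fwd; pos4(id85) recv 73: drop; pos5(id32) recv 85: fwd; pos6(id77) recv 32: drop; pos7(id75) recv 77: fwd; pos0(id46) recv 75: fwd
Round 2: pos3(id73) recv 98: fwd; pos4(id85) recv 96: fwd; pos6(id77) recv 85: fwd; pos0(id46) recv 77: fwd; pos1(id98) recv 75: drop
Round 3: pos4(id85) recv 98: fwd; pos5(id32) recv 96: fwd; pos7(id75) recv 85: fwd; pos1(id98) recv 77: drop
Round 4: pos5(id32) recv 98: fwd; pos6(id77) recv 96: fwd; pos0(id46) recv 85: fwd
Round 5: pos6(id77) recv 98: fwd; pos7(id75) recv 96: fwd; pos1(id98) recv 85: drop
Round 6: pos7(id75) recv 98: fwd; pos0(id46) recv 96: fwd
Round 7: pos0(id46) recv 98: fwd; pos1(id98) recv 96: drop
Round 8: pos1(id98) recv 98: ELECTED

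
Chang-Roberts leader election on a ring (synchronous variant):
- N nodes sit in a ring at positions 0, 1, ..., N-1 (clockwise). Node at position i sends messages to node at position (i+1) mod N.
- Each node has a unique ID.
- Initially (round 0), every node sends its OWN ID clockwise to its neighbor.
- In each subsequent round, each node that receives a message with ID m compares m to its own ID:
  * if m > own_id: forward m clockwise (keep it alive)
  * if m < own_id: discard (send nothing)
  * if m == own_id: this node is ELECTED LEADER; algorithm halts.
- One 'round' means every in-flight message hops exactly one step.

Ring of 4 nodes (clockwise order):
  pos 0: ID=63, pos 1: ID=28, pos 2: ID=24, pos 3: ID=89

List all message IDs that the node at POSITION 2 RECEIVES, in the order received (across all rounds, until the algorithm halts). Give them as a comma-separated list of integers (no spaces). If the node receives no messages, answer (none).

Answer: 28,63,89

Derivation:
Round 1: pos1(id28) recv 63: fwd; pos2(id24) recv 28: fwd; pos3(id89) recv 24: drop; pos0(id63) recv 89: fwd
Round 2: pos2(id24) recv 63: fwd; pos3(id89) recv 28: drop; pos1(id28) recv 89: fwd
Round 3: pos3(id89) recv 63: drop; pos2(id24) recv 89: fwd
Round 4: pos3(id89) recv 89: ELECTED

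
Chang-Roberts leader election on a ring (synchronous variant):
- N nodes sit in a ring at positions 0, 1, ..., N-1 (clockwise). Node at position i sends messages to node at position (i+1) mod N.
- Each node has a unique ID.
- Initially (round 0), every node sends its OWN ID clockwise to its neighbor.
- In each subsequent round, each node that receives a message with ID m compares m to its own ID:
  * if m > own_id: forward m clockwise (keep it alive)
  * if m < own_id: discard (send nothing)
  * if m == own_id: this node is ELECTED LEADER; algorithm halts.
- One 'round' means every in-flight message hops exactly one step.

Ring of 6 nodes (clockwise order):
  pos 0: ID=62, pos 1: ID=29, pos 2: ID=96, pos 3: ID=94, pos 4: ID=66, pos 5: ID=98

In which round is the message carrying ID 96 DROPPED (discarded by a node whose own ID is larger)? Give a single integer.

Round 1: pos1(id29) recv 62: fwd; pos2(id96) recv 29: drop; pos3(id94) recv 96: fwd; pos4(id66) recv 94: fwd; pos5(id98) recv 66: drop; pos0(id62) recv 98: fwd
Round 2: pos2(id96) recv 62: drop; pos4(id66) recv 96: fwd; pos5(id98) recv 94: drop; pos1(id29) recv 98: fwd
Round 3: pos5(id98) recv 96: drop; pos2(id96) recv 98: fwd
Round 4: pos3(id94) recv 98: fwd
Round 5: pos4(id66) recv 98: fwd
Round 6: pos5(id98) recv 98: ELECTED
Message ID 96 originates at pos 2; dropped at pos 5 in round 3

Answer: 3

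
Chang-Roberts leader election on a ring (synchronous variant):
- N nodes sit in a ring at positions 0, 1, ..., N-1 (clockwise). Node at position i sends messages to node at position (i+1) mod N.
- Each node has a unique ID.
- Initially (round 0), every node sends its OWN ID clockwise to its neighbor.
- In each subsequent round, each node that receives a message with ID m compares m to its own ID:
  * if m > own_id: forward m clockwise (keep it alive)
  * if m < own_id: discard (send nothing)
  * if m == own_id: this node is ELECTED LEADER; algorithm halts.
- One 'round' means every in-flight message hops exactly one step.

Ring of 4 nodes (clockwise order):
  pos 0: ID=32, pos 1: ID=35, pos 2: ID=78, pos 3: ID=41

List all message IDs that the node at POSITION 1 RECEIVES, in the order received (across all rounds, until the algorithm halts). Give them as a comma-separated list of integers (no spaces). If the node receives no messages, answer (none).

Answer: 32,41,78

Derivation:
Round 1: pos1(id35) recv 32: drop; pos2(id78) recv 35: drop; pos3(id41) recv 78: fwd; pos0(id32) recv 41: fwd
Round 2: pos0(id32) recv 78: fwd; pos1(id35) recv 41: fwd
Round 3: pos1(id35) recv 78: fwd; pos2(id78) recv 41: drop
Round 4: pos2(id78) recv 78: ELECTED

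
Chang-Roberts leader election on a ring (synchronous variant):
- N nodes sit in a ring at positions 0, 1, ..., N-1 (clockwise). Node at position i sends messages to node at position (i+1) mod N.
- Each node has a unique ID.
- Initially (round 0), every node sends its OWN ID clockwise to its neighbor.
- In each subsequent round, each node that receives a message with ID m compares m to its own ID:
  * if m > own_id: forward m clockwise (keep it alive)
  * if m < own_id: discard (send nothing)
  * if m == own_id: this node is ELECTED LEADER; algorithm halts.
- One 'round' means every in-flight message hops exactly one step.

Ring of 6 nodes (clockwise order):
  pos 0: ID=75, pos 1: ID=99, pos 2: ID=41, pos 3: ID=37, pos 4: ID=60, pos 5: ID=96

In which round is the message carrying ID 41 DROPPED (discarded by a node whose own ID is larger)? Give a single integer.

Round 1: pos1(id99) recv 75: drop; pos2(id41) recv 99: fwd; pos3(id37) recv 41: fwd; pos4(id60) recv 37: drop; pos5(id96) recv 60: drop; pos0(id75) recv 96: fwd
Round 2: pos3(id37) recv 99: fwd; pos4(id60) recv 41: drop; pos1(id99) recv 96: drop
Round 3: pos4(id60) recv 99: fwd
Round 4: pos5(id96) recv 99: fwd
Round 5: pos0(id75) recv 99: fwd
Round 6: pos1(id99) recv 99: ELECTED
Message ID 41 originates at pos 2; dropped at pos 4 in round 2

Answer: 2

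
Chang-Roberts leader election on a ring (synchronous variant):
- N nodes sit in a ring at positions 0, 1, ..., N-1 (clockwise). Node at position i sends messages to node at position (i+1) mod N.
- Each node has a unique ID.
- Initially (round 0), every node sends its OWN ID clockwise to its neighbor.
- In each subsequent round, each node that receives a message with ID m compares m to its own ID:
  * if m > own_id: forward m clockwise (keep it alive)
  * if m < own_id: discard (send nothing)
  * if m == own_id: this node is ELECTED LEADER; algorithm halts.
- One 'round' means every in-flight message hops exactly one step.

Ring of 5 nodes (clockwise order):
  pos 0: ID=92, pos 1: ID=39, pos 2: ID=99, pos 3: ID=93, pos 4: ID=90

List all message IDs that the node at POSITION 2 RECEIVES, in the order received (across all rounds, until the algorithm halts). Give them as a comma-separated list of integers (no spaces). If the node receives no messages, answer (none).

Round 1: pos1(id39) recv 92: fwd; pos2(id99) recv 39: drop; pos3(id93) recv 99: fwd; pos4(id90) recv 93: fwd; pos0(id92) recv 90: drop
Round 2: pos2(id99) recv 92: drop; pos4(id90) recv 99: fwd; pos0(id92) recv 93: fwd
Round 3: pos0(id92) recv 99: fwd; pos1(id39) recv 93: fwd
Round 4: pos1(id39) recv 99: fwd; pos2(id99) recv 93: drop
Round 5: pos2(id99) recv 99: ELECTED

Answer: 39,92,93,99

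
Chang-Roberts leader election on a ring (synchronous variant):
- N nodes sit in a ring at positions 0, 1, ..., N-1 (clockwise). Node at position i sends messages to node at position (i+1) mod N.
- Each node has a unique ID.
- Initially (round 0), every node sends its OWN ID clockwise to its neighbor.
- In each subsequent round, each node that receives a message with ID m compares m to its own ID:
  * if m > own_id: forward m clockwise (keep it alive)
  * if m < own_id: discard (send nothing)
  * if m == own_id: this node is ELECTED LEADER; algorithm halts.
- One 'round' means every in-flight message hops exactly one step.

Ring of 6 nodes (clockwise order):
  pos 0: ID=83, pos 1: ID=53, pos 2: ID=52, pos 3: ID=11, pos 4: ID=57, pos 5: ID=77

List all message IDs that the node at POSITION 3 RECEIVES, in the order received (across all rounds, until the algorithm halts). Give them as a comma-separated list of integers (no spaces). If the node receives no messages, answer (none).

Round 1: pos1(id53) recv 83: fwd; pos2(id52) recv 53: fwd; pos3(id11) recv 52: fwd; pos4(id57) recv 11: drop; pos5(id77) recv 57: drop; pos0(id83) recv 77: drop
Round 2: pos2(id52) recv 83: fwd; pos3(id11) recv 53: fwd; pos4(id57) recv 52: drop
Round 3: pos3(id11) recv 83: fwd; pos4(id57) recv 53: drop
Round 4: pos4(id57) recv 83: fwd
Round 5: pos5(id77) recv 83: fwd
Round 6: pos0(id83) recv 83: ELECTED

Answer: 52,53,83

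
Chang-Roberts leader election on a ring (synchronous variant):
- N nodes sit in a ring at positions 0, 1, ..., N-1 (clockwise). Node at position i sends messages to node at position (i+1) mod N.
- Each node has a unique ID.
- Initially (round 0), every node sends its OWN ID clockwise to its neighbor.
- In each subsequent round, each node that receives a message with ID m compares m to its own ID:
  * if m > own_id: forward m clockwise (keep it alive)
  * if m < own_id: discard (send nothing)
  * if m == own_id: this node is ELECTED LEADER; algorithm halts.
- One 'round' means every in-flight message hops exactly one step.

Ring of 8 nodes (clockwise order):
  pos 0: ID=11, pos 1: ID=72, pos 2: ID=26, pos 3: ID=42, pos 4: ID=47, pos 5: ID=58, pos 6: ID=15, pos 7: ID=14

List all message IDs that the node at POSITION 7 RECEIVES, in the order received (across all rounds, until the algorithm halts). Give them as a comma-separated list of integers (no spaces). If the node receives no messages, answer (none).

Round 1: pos1(id72) recv 11: drop; pos2(id26) recv 72: fwd; pos3(id42) recv 26: drop; pos4(id47) recv 42: drop; pos5(id58) recv 47: drop; pos6(id15) recv 58: fwd; pos7(id14) recv 15: fwd; pos0(id11) recv 14: fwd
Round 2: pos3(id42) recv 72: fwd; pos7(id14) recv 58: fwd; pos0(id11) recv 15: fwd; pos1(id72) recv 14: drop
Round 3: pos4(id47) recv 72: fwd; pos0(id11) recv 58: fwd; pos1(id72) recv 15: drop
Round 4: pos5(id58) recv 72: fwd; pos1(id72) recv 58: drop
Round 5: pos6(id15) recv 72: fwd
Round 6: pos7(id14) recv 72: fwd
Round 7: pos0(id11) recv 72: fwd
Round 8: pos1(id72) recv 72: ELECTED

Answer: 15,58,72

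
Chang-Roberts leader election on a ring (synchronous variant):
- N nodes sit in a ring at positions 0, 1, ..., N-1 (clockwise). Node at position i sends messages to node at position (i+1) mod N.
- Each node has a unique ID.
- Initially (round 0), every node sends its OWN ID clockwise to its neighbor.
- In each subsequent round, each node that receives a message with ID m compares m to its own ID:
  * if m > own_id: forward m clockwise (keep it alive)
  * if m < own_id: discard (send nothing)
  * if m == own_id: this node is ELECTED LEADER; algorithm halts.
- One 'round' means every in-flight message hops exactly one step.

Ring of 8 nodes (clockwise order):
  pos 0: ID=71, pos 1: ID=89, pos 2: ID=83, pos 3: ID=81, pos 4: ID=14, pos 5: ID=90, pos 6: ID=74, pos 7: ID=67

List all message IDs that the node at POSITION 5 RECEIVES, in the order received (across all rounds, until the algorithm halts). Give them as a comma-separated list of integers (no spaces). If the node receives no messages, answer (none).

Answer: 14,81,83,89,90

Derivation:
Round 1: pos1(id89) recv 71: drop; pos2(id83) recv 89: fwd; pos3(id81) recv 83: fwd; pos4(id14) recv 81: fwd; pos5(id90) recv 14: drop; pos6(id74) recv 90: fwd; pos7(id67) recv 74: fwd; pos0(id71) recv 67: drop
Round 2: pos3(id81) recv 89: fwd; pos4(id14) recv 83: fwd; pos5(id90) recv 81: drop; pos7(id67) recv 90: fwd; pos0(id71) recv 74: fwd
Round 3: pos4(id14) recv 89: fwd; pos5(id90) recv 83: drop; pos0(id71) recv 90: fwd; pos1(id89) recv 74: drop
Round 4: pos5(id90) recv 89: drop; pos1(id89) recv 90: fwd
Round 5: pos2(id83) recv 90: fwd
Round 6: pos3(id81) recv 90: fwd
Round 7: pos4(id14) recv 90: fwd
Round 8: pos5(id90) recv 90: ELECTED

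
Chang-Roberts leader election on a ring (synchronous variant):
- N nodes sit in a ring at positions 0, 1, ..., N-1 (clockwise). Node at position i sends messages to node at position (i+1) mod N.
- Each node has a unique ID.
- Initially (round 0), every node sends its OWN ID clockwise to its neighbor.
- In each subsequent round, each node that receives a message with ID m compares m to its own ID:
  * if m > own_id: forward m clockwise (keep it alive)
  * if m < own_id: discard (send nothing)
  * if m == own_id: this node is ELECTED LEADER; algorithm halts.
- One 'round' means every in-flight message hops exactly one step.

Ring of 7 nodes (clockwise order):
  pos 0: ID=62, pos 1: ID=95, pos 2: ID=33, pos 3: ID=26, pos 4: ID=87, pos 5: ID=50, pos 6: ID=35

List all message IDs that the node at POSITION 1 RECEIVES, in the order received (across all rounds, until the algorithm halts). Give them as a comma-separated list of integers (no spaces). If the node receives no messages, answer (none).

Answer: 62,87,95

Derivation:
Round 1: pos1(id95) recv 62: drop; pos2(id33) recv 95: fwd; pos3(id26) recv 33: fwd; pos4(id87) recv 26: drop; pos5(id50) recv 87: fwd; pos6(id35) recv 50: fwd; pos0(id62) recv 35: drop
Round 2: pos3(id26) recv 95: fwd; pos4(id87) recv 33: drop; pos6(id35) recv 87: fwd; pos0(id62) recv 50: drop
Round 3: pos4(id87) recv 95: fwd; pos0(id62) recv 87: fwd
Round 4: pos5(id50) recv 95: fwd; pos1(id95) recv 87: drop
Round 5: pos6(id35) recv 95: fwd
Round 6: pos0(id62) recv 95: fwd
Round 7: pos1(id95) recv 95: ELECTED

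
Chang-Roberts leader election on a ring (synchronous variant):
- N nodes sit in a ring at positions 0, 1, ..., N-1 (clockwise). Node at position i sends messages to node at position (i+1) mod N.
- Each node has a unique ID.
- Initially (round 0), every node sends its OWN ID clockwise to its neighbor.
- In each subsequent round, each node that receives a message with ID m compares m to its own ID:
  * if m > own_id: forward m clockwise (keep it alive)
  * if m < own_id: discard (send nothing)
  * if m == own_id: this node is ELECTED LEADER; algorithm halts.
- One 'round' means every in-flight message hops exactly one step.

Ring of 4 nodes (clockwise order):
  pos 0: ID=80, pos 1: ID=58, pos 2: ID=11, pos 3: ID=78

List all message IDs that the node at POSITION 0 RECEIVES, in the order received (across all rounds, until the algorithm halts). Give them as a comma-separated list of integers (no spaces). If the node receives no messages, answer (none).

Round 1: pos1(id58) recv 80: fwd; pos2(id11) recv 58: fwd; pos3(id78) recv 11: drop; pos0(id80) recv 78: drop
Round 2: pos2(id11) recv 80: fwd; pos3(id78) recv 58: drop
Round 3: pos3(id78) recv 80: fwd
Round 4: pos0(id80) recv 80: ELECTED

Answer: 78,80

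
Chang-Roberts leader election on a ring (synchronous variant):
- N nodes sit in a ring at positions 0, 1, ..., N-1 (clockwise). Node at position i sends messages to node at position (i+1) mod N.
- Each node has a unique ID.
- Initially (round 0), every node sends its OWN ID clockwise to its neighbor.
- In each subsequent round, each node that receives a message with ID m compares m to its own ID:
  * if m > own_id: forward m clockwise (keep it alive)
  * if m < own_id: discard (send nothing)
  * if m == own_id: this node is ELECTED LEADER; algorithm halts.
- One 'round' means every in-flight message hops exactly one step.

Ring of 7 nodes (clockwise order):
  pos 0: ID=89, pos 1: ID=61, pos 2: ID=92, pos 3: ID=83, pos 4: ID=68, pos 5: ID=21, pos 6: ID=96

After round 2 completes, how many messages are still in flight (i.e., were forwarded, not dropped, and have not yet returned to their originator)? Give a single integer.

Round 1: pos1(id61) recv 89: fwd; pos2(id92) recv 61: drop; pos3(id83) recv 92: fwd; pos4(id68) recv 83: fwd; pos5(id21) recv 68: fwd; pos6(id96) recv 21: drop; pos0(id89) recv 96: fwd
Round 2: pos2(id92) recv 89: drop; pos4(id68) recv 92: fwd; pos5(id21) recv 83: fwd; pos6(id96) recv 68: drop; pos1(id61) recv 96: fwd
After round 2: 3 messages still in flight

Answer: 3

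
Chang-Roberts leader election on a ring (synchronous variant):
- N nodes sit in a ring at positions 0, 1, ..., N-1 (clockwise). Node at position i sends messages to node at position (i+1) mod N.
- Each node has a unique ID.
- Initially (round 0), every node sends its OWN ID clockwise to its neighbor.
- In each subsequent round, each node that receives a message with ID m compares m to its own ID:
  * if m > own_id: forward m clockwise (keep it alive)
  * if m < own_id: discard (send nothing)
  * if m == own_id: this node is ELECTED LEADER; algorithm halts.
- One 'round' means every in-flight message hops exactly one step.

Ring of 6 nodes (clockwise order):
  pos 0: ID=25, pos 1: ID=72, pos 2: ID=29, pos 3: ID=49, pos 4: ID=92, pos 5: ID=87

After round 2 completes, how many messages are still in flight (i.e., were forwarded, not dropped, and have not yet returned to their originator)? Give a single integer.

Round 1: pos1(id72) recv 25: drop; pos2(id29) recv 72: fwd; pos3(id49) recv 29: drop; pos4(id92) recv 49: drop; pos5(id87) recv 92: fwd; pos0(id25) recv 87: fwd
Round 2: pos3(id49) recv 72: fwd; pos0(id25) recv 92: fwd; pos1(id72) recv 87: fwd
After round 2: 3 messages still in flight

Answer: 3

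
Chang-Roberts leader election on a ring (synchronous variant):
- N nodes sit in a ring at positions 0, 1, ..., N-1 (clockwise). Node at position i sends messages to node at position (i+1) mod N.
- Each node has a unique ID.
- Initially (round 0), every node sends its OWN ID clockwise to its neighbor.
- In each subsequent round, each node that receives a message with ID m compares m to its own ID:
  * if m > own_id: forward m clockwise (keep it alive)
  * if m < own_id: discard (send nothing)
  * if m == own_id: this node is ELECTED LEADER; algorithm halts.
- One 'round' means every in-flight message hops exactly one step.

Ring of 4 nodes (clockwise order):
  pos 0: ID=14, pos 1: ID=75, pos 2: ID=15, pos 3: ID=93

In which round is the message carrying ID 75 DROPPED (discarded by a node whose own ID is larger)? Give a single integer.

Answer: 2

Derivation:
Round 1: pos1(id75) recv 14: drop; pos2(id15) recv 75: fwd; pos3(id93) recv 15: drop; pos0(id14) recv 93: fwd
Round 2: pos3(id93) recv 75: drop; pos1(id75) recv 93: fwd
Round 3: pos2(id15) recv 93: fwd
Round 4: pos3(id93) recv 93: ELECTED
Message ID 75 originates at pos 1; dropped at pos 3 in round 2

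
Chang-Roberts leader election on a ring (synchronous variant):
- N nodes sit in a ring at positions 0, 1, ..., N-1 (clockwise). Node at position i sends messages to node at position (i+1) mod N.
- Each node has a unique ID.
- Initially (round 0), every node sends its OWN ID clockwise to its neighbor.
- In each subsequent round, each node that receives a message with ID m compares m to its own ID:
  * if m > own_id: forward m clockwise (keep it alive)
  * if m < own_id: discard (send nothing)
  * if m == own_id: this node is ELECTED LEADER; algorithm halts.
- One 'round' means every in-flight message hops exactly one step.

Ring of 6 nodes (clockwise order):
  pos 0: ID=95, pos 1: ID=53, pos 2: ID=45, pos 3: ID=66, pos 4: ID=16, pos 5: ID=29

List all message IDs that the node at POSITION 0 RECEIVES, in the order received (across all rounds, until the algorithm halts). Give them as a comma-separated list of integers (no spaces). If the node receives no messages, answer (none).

Answer: 29,66,95

Derivation:
Round 1: pos1(id53) recv 95: fwd; pos2(id45) recv 53: fwd; pos3(id66) recv 45: drop; pos4(id16) recv 66: fwd; pos5(id29) recv 16: drop; pos0(id95) recv 29: drop
Round 2: pos2(id45) recv 95: fwd; pos3(id66) recv 53: drop; pos5(id29) recv 66: fwd
Round 3: pos3(id66) recv 95: fwd; pos0(id95) recv 66: drop
Round 4: pos4(id16) recv 95: fwd
Round 5: pos5(id29) recv 95: fwd
Round 6: pos0(id95) recv 95: ELECTED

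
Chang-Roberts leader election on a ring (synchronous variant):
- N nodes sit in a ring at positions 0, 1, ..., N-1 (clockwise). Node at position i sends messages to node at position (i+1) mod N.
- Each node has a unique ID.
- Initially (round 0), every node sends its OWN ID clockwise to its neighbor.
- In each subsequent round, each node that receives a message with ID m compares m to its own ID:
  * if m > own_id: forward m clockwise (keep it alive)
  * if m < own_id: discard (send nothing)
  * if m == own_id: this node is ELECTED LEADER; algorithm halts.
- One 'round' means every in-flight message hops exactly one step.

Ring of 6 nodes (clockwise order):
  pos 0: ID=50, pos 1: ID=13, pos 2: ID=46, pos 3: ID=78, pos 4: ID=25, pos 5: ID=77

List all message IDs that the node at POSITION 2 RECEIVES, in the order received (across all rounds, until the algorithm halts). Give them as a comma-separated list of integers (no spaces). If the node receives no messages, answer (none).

Round 1: pos1(id13) recv 50: fwd; pos2(id46) recv 13: drop; pos3(id78) recv 46: drop; pos4(id25) recv 78: fwd; pos5(id77) recv 25: drop; pos0(id50) recv 77: fwd
Round 2: pos2(id46) recv 50: fwd; pos5(id77) recv 78: fwd; pos1(id13) recv 77: fwd
Round 3: pos3(id78) recv 50: drop; pos0(id50) recv 78: fwd; pos2(id46) recv 77: fwd
Round 4: pos1(id13) recv 78: fwd; pos3(id78) recv 77: drop
Round 5: pos2(id46) recv 78: fwd
Round 6: pos3(id78) recv 78: ELECTED

Answer: 13,50,77,78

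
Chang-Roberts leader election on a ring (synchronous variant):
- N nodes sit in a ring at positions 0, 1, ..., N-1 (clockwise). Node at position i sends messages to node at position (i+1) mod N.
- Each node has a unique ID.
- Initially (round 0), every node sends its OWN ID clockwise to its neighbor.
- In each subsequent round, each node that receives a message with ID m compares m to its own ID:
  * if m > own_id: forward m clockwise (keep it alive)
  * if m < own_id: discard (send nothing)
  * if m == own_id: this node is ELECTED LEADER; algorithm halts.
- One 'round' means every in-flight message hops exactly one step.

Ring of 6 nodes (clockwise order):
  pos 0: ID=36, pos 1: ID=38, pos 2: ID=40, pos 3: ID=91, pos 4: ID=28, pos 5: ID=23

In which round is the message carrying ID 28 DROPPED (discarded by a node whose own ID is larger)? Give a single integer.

Round 1: pos1(id38) recv 36: drop; pos2(id40) recv 38: drop; pos3(id91) recv 40: drop; pos4(id28) recv 91: fwd; pos5(id23) recv 28: fwd; pos0(id36) recv 23: drop
Round 2: pos5(id23) recv 91: fwd; pos0(id36) recv 28: drop
Round 3: pos0(id36) recv 91: fwd
Round 4: pos1(id38) recv 91: fwd
Round 5: pos2(id40) recv 91: fwd
Round 6: pos3(id91) recv 91: ELECTED
Message ID 28 originates at pos 4; dropped at pos 0 in round 2

Answer: 2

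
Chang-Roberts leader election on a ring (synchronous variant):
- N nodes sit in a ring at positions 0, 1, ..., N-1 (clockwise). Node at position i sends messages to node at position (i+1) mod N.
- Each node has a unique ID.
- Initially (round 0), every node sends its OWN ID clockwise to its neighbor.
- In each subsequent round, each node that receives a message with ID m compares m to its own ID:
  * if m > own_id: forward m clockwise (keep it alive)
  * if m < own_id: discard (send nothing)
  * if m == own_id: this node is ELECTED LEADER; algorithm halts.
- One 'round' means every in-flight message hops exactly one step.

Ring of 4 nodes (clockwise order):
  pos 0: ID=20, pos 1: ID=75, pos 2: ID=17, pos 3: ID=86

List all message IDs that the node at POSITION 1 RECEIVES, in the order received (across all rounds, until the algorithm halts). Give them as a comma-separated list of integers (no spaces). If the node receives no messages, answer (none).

Answer: 20,86

Derivation:
Round 1: pos1(id75) recv 20: drop; pos2(id17) recv 75: fwd; pos3(id86) recv 17: drop; pos0(id20) recv 86: fwd
Round 2: pos3(id86) recv 75: drop; pos1(id75) recv 86: fwd
Round 3: pos2(id17) recv 86: fwd
Round 4: pos3(id86) recv 86: ELECTED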